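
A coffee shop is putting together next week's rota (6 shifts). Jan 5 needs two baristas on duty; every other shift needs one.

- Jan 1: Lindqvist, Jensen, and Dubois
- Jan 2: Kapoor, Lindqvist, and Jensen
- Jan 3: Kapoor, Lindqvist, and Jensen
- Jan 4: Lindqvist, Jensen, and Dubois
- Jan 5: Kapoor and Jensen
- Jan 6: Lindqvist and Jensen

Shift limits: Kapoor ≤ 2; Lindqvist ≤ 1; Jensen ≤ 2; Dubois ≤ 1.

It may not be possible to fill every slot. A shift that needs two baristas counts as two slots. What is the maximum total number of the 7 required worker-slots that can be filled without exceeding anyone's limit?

Total capacity across all baristas is 2+1+2+1 = 6, and 7 slots are needed, so at most 6 can be filled.
An assignment achieving 6: Jan 1→Jensen, Jan 2→Kapoor, Jan 4→Dubois, Jan 5→Kapoor+Jensen, Jan 6→Lindqvist.
Loads: Kapoor 2/2, Lindqvist 1/1, Jensen 2/2, Dubois 1/1.

6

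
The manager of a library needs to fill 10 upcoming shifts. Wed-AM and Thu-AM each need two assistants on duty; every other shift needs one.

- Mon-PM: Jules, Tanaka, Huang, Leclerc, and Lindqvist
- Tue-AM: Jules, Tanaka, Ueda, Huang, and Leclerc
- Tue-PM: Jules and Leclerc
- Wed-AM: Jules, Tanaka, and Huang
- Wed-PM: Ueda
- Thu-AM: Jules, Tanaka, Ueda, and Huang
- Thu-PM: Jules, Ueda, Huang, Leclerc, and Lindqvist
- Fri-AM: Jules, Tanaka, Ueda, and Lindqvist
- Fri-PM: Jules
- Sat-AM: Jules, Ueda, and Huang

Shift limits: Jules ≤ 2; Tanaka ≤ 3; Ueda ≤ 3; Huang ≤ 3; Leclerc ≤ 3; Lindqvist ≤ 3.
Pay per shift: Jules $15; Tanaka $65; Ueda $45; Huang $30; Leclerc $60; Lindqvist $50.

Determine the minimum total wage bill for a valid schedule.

Wed-PM can only be covered by Ueda, so that assignment is forced.
Fri-PM can only be covered by Jules, so that assignment is forced.
Picking the cheapest available assistant for each shift independently would cost $240, but that ignores the shift limits.
An optimal schedule: Mon-PM→Lindqvist, Tue-AM→Ueda, Tue-PM→Leclerc, Wed-AM→Jules+Huang, Wed-PM→Ueda, Thu-AM→Huang+Ueda, Thu-PM→Lindqvist, Fri-AM→Lindqvist, Fri-PM→Jules, Sat-AM→Huang.
Total: 50 + 45 + 60 + 15 + 30 + 45 + 30 + 45 + 50 + 50 + 15 + 30 = $465.

$465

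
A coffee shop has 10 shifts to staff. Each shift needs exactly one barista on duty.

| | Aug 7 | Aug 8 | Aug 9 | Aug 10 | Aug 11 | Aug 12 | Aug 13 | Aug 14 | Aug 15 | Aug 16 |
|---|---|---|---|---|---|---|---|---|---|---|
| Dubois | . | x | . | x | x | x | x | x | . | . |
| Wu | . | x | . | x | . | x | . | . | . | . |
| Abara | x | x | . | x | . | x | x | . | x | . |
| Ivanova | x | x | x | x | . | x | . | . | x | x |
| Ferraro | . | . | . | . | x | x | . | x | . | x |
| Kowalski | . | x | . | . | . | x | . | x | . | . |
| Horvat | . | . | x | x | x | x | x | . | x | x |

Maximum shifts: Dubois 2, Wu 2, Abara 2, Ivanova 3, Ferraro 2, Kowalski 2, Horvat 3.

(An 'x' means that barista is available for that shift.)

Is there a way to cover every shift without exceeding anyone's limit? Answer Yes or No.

One valid schedule: Aug 7→Abara, Aug 8→Wu, Aug 9→Ivanova, Aug 10→Wu, Aug 11→Dubois, Aug 12→Ivanova, Aug 13→Dubois, Aug 14→Ferraro, Aug 15→Abara, Aug 16→Ivanova.
Loads: Dubois 2/2, Wu 2/2, Abara 2/2, Ivanova 3/3, Ferraro 1/2, Kowalski 0/2, Horvat 0/3 — all within limits.

Yes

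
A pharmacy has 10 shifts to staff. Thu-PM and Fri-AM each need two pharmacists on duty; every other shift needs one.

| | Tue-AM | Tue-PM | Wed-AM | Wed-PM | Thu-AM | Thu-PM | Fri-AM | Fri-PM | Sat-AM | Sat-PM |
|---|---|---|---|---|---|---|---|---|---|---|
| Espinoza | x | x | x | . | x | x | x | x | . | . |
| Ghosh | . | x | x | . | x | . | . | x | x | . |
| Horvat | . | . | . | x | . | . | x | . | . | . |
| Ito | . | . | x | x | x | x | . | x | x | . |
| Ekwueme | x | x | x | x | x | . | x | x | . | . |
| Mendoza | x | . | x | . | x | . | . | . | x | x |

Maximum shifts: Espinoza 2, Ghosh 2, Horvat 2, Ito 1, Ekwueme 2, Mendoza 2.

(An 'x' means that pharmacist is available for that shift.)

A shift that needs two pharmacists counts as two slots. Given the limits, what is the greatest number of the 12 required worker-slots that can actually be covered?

11

Total capacity across all pharmacists is 2+2+2+1+2+2 = 11, and 12 slots are needed, so at most 11 can be filled.
An assignment achieving 11: Tue-AM→Espinoza, Tue-PM→Ghosh, Wed-AM→Mendoza, Wed-PM→Horvat, Thu-PM→Espinoza+Ito, Fri-AM→Horvat+Ekwueme, Fri-PM→Ekwueme, Sat-AM→Ghosh, Sat-PM→Mendoza.
Loads: Espinoza 2/2, Ghosh 2/2, Horvat 2/2, Ito 1/1, Ekwueme 2/2, Mendoza 2/2.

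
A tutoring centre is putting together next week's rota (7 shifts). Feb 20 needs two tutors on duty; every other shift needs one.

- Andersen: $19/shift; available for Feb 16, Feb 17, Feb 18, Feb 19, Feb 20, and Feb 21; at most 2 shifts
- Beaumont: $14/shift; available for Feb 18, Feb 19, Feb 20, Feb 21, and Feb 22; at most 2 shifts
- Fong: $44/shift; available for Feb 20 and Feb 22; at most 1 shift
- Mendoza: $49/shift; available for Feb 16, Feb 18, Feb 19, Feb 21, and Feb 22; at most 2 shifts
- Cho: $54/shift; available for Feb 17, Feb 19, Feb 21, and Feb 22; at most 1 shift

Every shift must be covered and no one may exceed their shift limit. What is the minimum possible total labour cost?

$262

Picking the cheapest available tutor for each shift independently would cost $127, but that ignores the shift limits.
An optimal schedule: Feb 16→Andersen, Feb 17→Andersen, Feb 18→Beaumont, Feb 19→Mendoza, Feb 20→Beaumont+Fong, Feb 21→Mendoza, Feb 22→Cho.
Total: 19 + 19 + 14 + 49 + 14 + 44 + 49 + 54 = $262.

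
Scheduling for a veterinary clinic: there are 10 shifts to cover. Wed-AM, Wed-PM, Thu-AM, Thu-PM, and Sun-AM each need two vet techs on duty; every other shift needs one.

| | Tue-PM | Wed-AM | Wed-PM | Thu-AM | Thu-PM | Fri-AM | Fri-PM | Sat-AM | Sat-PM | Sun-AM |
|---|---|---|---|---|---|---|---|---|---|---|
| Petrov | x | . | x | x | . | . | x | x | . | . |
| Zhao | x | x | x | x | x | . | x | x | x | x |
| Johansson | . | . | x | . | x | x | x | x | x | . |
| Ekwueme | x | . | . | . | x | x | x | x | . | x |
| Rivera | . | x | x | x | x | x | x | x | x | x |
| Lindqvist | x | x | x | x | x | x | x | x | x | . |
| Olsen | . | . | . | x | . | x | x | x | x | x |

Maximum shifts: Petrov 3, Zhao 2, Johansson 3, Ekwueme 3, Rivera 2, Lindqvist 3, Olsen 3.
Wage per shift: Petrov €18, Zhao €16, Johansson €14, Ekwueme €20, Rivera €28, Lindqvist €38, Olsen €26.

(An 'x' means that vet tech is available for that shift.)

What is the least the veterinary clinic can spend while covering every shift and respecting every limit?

Picking the cheapest available vet tech for each shift independently would cost €246, but that ignores the shift limits.
An optimal schedule: Tue-PM→Zhao, Wed-AM→Zhao+Rivera, Wed-PM→Johansson+Petrov, Thu-AM→Petrov+Olsen, Thu-PM→Johansson+Ekwueme, Fri-AM→Johansson, Fri-PM→Petrov, Sat-AM→Ekwueme, Sat-PM→Olsen, Sun-AM→Ekwueme+Olsen.
Total: 16 + 16 + 28 + 14 + 18 + 18 + 26 + 14 + 20 + 14 + 18 + 20 + 26 + 20 + 26 = €294.

€294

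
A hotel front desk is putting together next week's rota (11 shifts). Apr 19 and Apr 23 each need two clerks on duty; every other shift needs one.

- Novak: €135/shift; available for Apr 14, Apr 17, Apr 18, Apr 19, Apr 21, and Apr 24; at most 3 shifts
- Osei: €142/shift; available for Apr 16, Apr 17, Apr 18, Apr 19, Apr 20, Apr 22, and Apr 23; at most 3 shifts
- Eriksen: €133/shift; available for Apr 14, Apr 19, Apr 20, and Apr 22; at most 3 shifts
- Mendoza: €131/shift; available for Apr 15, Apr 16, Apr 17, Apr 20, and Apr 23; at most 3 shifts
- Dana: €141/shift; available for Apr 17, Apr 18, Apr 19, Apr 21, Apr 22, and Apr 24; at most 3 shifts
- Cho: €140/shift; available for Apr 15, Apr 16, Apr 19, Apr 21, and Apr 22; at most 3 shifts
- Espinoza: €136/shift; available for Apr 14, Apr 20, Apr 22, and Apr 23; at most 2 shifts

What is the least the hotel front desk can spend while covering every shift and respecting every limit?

€1749

Picking the cheapest available clerk for each shift independently would cost €1730, but that ignores the shift limits.
An optimal schedule: Apr 14→Eriksen, Apr 15→Mendoza, Apr 16→Mendoza, Apr 17→Novak, Apr 18→Novak, Apr 19→Eriksen+Cho, Apr 20→Eriksen, Apr 21→Cho, Apr 22→Espinoza, Apr 23→Mendoza+Espinoza, Apr 24→Novak.
Total: 133 + 131 + 131 + 135 + 135 + 133 + 140 + 133 + 140 + 136 + 131 + 136 + 135 = €1749.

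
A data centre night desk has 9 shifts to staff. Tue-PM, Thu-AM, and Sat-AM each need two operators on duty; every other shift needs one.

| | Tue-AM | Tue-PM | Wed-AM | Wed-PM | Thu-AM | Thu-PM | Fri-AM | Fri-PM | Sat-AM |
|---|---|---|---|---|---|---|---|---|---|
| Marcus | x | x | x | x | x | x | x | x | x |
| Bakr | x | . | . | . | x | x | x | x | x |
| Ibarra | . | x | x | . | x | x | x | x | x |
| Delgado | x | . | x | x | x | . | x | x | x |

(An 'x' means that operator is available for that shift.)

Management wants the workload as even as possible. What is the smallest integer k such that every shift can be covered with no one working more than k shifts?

3

With 4 operators and 12 worker-slots to fill, someone must work at least ⌈12/4⌉ = 3 shifts, so k ≥ 3.
k = 3 works: Tue-AM→Marcus, Tue-PM→Marcus+Ibarra, Wed-AM→Ibarra, Wed-PM→Marcus, Thu-AM→Bakr+Delgado, Thu-PM→Bakr, Fri-AM→Bakr, Fri-PM→Delgado, Sat-AM→Ibarra+Delgado.
Loads: Marcus 3, Bakr 3, Ibarra 3, Delgado 3 — all ≤ 3.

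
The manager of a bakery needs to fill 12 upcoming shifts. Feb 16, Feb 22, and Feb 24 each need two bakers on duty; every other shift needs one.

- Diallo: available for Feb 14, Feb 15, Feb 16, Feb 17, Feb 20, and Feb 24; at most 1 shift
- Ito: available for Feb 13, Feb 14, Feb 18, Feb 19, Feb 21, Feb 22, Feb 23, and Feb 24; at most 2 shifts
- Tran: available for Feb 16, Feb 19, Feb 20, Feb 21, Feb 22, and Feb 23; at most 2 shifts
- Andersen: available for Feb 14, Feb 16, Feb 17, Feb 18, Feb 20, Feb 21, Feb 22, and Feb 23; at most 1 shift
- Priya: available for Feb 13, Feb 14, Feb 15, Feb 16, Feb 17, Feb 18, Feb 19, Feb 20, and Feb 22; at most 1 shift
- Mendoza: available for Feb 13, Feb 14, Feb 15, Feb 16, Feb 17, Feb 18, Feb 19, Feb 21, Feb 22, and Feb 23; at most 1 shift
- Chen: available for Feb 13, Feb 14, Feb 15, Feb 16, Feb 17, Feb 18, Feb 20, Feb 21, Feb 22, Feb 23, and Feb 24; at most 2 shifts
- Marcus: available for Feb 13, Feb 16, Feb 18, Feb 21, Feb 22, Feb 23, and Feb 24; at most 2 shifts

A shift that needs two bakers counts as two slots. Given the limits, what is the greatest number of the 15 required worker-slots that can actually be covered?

12

Total capacity across all bakers is 1+2+2+1+1+1+2+2 = 12, and 15 slots are needed, so at most 12 can be filled.
An assignment achieving 12: Feb 13→Priya, Feb 14→Mendoza, Feb 15→Diallo, Feb 16→Marcus, Feb 17→Andersen, Feb 18→Chen, Feb 19→Ito, Feb 20→Tran, Feb 21→Tran, Feb 23→Marcus, Feb 24→Ito+Chen.
Loads: Diallo 1/1, Ito 2/2, Tran 2/2, Andersen 1/1, Priya 1/1, Mendoza 1/1, Chen 2/2, Marcus 2/2.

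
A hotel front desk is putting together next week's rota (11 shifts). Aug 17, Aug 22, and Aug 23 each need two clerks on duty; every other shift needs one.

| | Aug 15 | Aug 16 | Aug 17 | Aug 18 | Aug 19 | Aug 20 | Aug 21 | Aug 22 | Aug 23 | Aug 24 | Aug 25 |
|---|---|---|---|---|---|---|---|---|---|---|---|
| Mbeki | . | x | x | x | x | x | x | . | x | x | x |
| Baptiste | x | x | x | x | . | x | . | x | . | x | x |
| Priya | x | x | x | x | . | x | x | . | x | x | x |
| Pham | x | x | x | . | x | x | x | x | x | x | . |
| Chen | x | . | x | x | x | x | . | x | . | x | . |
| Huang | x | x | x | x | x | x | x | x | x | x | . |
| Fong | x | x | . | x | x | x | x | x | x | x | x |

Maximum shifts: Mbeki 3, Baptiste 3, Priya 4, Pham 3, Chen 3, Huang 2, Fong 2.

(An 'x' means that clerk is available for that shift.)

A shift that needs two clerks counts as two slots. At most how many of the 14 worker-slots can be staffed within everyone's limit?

14

Total capacity across all clerks is 3+3+4+3+3+2+2 = 20, and 14 slots are needed, so at most 14 can be filled.
An assignment achieving 14: Aug 15→Baptiste, Aug 16→Baptiste, Aug 17→Priya+Pham, Aug 18→Priya, Aug 19→Mbeki, Aug 20→Priya, Aug 21→Mbeki, Aug 22→Baptiste+Pham, Aug 23→Priya+Pham, Aug 24→Chen, Aug 25→Mbeki.
Loads: Mbeki 3/3, Baptiste 3/3, Priya 4/4, Pham 3/3, Chen 1/3, Huang 0/2, Fong 0/2.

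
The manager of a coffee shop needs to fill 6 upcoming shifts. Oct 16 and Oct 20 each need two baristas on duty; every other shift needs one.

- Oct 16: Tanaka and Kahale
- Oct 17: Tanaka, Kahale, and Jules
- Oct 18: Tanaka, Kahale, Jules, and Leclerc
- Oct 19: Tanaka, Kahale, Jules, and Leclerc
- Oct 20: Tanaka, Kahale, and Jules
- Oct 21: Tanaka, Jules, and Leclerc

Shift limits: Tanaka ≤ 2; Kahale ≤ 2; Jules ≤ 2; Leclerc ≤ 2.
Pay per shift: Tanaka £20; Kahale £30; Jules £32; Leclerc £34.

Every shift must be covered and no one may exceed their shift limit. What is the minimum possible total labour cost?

Oct 16 can only be covered by Tanaka and Kahale, so that assignment is forced.
Picking the cheapest available barista for each shift independently would cost £180, but that ignores the shift limits.
An optimal schedule: Oct 16→Tanaka+Kahale, Oct 17→Tanaka, Oct 18→Leclerc, Oct 19→Leclerc, Oct 20→Kahale+Jules, Oct 21→Jules.
Total: 20 + 30 + 20 + 34 + 34 + 30 + 32 + 32 = £232.

£232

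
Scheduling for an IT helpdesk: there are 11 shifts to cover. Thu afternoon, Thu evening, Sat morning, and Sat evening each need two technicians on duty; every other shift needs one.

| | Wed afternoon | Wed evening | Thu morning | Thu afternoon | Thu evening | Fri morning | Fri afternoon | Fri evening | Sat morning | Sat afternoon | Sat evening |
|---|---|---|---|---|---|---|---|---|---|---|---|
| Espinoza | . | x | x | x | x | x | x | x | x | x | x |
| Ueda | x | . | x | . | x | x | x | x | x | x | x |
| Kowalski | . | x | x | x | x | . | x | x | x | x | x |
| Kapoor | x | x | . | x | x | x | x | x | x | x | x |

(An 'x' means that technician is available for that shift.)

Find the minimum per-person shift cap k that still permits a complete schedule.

4

With 4 technicians and 15 worker-slots to fill, someone must work at least ⌈15/4⌉ = 4 shifts, so k ≥ 4.
k = 4 works: Wed afternoon→Ueda, Wed evening→Espinoza, Thu morning→Espinoza, Thu afternoon→Espinoza+Kowalski, Thu evening→Kowalski+Kapoor, Fri morning→Espinoza, Fri afternoon→Ueda, Fri evening→Ueda, Sat morning→Kowalski+Kapoor, Sat afternoon→Ueda, Sat evening→Kowalski+Kapoor.
Loads: Espinoza 4, Ueda 4, Kowalski 4, Kapoor 3 — all ≤ 4.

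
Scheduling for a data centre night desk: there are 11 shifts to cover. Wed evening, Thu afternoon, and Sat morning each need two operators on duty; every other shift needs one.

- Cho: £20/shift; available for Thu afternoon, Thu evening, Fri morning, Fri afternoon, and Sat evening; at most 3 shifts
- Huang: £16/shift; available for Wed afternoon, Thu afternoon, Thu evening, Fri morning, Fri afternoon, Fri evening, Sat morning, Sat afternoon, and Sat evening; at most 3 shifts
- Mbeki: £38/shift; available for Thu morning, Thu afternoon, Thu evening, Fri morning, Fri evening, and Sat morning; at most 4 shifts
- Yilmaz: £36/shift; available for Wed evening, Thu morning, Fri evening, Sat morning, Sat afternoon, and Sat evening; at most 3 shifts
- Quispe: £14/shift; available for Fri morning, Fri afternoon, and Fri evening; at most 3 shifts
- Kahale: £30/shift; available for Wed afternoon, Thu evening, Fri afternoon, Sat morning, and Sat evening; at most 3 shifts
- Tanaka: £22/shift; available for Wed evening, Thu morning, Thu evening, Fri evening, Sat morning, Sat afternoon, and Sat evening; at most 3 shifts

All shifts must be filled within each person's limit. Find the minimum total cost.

Wed evening can only be covered by Yilmaz and Tanaka, so that assignment is forced.
Picking the cheapest available operator for each shift independently would cost £260, but that ignores the shift limits.
An optimal schedule: Wed afternoon→Huang, Wed evening→Tanaka+Yilmaz, Thu morning→Tanaka, Thu afternoon→Huang+Cho, Thu evening→Cho, Fri morning→Quispe, Fri afternoon→Quispe, Fri evening→Quispe, Sat morning→Tanaka+Kahale, Sat afternoon→Huang, Sat evening→Cho.
Total: 16 + 22 + 36 + 22 + 16 + 20 + 20 + 14 + 14 + 14 + 22 + 30 + 16 + 20 = £282.

£282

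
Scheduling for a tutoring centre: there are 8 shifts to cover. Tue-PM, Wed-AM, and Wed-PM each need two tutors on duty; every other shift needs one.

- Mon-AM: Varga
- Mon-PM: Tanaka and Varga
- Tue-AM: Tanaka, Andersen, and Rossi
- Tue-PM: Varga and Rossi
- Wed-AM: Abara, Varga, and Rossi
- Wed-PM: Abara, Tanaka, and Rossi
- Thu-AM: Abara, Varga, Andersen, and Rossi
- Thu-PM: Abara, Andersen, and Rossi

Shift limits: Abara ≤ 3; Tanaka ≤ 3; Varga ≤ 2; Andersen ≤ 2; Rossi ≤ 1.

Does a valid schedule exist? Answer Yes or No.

Total capacity is 11 and 11 slots are needed, so capacity alone doesn't rule it out.
Shifts {Mon-AM, Tue-PM, Wed-AM} need 5 worker-slots in total, but the tutors available for any of those shifts (Abara, Varga, and Rossi) can supply at most 4 among them. So no valid schedule exists.

No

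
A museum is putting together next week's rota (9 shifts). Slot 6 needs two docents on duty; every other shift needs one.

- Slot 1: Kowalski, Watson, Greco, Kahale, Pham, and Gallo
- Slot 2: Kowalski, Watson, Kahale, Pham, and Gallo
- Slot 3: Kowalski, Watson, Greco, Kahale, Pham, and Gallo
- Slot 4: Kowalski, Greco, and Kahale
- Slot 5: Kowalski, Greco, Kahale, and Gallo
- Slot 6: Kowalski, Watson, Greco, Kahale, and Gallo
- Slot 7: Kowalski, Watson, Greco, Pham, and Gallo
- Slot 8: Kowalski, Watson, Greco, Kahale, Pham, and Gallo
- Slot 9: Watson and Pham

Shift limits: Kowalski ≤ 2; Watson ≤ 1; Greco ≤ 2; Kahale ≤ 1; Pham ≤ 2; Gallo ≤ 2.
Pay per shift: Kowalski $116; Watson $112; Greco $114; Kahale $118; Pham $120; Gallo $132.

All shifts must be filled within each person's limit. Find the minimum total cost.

$1194

Picking the cheapest available docent for each shift independently would cost $1126, but that ignores the shift limits.
An optimal schedule: Slot 1→Pham, Slot 2→Kahale, Slot 3→Pham, Slot 4→Kowalski, Slot 5→Kowalski, Slot 6→Greco+Gallo, Slot 7→Greco, Slot 8→Gallo, Slot 9→Watson.
Total: 120 + 118 + 120 + 116 + 116 + 114 + 132 + 114 + 132 + 112 = $1194.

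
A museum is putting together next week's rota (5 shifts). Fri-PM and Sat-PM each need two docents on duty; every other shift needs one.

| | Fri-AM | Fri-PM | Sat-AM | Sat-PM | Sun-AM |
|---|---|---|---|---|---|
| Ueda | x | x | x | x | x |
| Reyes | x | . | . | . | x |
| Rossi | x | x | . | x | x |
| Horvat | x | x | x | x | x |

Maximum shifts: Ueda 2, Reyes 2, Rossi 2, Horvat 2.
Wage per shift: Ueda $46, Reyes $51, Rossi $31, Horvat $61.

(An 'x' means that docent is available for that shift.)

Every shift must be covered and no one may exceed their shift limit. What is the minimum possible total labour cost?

$317

Picking the cheapest available docent for each shift independently would cost $262, but that ignores the shift limits.
An optimal schedule: Fri-AM→Reyes, Fri-PM→Ueda+Rossi, Sat-AM→Ueda, Sat-PM→Rossi+Horvat, Sun-AM→Reyes.
Total: 51 + 46 + 31 + 46 + 31 + 61 + 51 = $317.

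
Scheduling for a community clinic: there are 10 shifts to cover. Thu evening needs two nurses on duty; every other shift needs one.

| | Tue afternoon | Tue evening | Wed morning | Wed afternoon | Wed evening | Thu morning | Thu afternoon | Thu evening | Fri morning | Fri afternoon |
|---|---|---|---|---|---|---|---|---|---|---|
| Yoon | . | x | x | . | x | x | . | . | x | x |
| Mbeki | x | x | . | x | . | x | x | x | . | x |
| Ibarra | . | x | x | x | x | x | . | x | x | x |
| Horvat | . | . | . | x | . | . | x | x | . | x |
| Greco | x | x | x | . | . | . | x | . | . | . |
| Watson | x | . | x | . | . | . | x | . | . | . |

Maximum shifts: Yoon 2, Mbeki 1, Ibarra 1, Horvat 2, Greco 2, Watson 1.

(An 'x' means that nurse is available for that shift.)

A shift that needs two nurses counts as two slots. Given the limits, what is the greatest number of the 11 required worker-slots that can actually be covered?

9

Total capacity across all nurses is 2+1+1+2+2+1 = 9, and 11 slots are needed, so at most 9 can be filled.
An assignment achieving 9: Tue afternoon→Mbeki, Tue evening→Greco, Wed morning→Greco, Wed afternoon→Ibarra, Wed evening→Yoon, Thu afternoon→Watson, Thu evening→Horvat, Fri morning→Yoon, Fri afternoon→Horvat.
Loads: Yoon 2/2, Mbeki 1/1, Ibarra 1/1, Horvat 2/2, Greco 2/2, Watson 1/1.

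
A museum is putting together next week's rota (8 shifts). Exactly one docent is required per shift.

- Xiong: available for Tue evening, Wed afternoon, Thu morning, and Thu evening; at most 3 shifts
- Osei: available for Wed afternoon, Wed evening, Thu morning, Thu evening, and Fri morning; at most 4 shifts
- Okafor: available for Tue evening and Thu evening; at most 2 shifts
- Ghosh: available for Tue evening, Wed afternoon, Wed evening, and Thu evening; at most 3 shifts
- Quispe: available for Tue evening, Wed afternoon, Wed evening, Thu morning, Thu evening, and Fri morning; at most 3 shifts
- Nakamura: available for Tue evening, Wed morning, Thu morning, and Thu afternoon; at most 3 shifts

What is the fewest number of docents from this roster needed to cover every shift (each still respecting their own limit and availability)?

3

8 slots to fill and no one can take more than 4, so at least ⌈8/4⌉ = 2 docents are needed.
Any 2 docents together have capacity at most 4+3 = 7 < 8 slots, so 2 can never suffice.
Xiong, Osei, and Nakamura alone can cover everything: Tue evening→Xiong, Wed morning→Nakamura, Wed afternoon→Xiong, Wed evening→Osei, Thu morning→Osei, Thu afternoon→Nakamura, Thu evening→Xiong, Fri morning→Osei.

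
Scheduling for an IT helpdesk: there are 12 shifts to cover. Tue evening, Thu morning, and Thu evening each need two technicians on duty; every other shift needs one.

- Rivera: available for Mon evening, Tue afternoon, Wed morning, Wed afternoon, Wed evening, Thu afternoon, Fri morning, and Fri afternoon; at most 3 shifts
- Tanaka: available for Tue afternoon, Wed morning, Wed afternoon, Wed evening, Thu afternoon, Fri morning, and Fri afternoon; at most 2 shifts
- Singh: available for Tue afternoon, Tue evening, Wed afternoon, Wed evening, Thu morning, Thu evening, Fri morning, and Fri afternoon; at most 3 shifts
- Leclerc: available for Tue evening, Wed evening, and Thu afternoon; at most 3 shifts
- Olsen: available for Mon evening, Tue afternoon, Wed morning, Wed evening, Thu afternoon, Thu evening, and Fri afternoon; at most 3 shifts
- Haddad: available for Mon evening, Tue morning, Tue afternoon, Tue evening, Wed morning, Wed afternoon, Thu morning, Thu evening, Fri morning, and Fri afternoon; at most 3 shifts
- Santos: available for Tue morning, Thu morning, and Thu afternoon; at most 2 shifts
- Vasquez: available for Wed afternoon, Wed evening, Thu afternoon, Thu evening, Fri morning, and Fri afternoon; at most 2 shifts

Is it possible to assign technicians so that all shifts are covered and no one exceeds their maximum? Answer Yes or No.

Yes

One valid schedule: Mon evening→Rivera, Tue morning→Haddad, Tue afternoon→Rivera, Tue evening→Singh+Leclerc, Wed morning→Rivera, Wed afternoon→Tanaka, Wed evening→Singh, Thu morning→Singh+Haddad, Thu afternoon→Leclerc, Thu evening→Olsen+Haddad, Fri morning→Tanaka, Fri afternoon→Olsen.
Loads: Rivera 3/3, Tanaka 2/2, Singh 3/3, Leclerc 2/3, Olsen 2/3, Haddad 3/3, Santos 0/2, Vasquez 0/2 — all within limits.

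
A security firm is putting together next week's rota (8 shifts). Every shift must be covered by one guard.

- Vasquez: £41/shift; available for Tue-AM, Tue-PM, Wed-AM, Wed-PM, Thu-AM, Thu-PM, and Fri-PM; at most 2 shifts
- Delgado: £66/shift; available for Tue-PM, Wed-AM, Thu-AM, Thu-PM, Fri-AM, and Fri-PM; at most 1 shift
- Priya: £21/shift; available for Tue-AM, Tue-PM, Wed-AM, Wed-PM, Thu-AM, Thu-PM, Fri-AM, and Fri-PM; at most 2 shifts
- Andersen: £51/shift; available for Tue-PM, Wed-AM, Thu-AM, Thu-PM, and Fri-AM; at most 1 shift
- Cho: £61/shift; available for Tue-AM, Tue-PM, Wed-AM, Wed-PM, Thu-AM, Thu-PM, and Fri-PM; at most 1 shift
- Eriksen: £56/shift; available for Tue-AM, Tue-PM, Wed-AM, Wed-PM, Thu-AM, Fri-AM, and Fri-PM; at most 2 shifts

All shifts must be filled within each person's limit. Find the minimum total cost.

Picking the cheapest available guard for each shift independently would cost £168, but that ignores the shift limits.
An optimal schedule: Tue-AM→Priya, Tue-PM→Eriksen, Wed-AM→Eriksen, Wed-PM→Priya, Thu-AM→Cho, Thu-PM→Vasquez, Fri-AM→Andersen, Fri-PM→Vasquez.
Total: 21 + 56 + 56 + 21 + 61 + 41 + 51 + 41 = £348.

£348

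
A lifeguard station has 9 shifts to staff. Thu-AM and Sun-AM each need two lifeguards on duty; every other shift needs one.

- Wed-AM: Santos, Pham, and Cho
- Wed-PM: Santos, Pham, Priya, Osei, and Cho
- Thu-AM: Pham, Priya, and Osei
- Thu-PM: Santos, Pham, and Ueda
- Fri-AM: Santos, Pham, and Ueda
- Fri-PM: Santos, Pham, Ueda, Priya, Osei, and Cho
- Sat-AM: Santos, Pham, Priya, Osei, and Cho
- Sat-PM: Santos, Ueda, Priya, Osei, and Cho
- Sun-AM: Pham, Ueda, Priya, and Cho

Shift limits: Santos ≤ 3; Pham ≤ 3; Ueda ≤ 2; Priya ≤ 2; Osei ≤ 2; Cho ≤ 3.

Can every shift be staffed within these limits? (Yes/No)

One valid schedule: Wed-AM→Santos, Wed-PM→Pham, Thu-AM→Pham+Priya, Thu-PM→Santos, Fri-AM→Santos, Fri-PM→Ueda, Sat-AM→Pham, Sat-PM→Ueda, Sun-AM→Priya+Cho.
Loads: Santos 3/3, Pham 3/3, Ueda 2/2, Priya 2/2, Osei 0/2, Cho 1/3 — all within limits.

Yes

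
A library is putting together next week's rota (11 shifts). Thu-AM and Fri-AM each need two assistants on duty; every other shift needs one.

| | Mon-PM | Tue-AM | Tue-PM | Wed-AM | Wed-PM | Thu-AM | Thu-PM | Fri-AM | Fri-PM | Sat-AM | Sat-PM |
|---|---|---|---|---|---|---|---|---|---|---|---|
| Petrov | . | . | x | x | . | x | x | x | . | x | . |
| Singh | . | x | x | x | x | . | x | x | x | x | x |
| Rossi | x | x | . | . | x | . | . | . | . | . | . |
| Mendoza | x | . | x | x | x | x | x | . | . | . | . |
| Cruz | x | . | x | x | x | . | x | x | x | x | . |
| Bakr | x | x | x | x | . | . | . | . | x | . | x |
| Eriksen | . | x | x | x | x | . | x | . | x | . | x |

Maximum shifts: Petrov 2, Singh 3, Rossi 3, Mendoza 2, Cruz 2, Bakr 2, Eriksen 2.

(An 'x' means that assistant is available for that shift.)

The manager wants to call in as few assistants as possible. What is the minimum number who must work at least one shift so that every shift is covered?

6

13 slots to fill and no one can take more than 3, so at least ⌈13/3⌉ = 5 assistants are needed.
Any 5 assistants together have capacity at most 3+3+2+2+2 = 12 < 13 slots, so 5 can never suffice.
Petrov, Singh, Rossi, Mendoza, Cruz, and Bakr alone can cover everything: Mon-PM→Rossi, Tue-AM→Singh, Tue-PM→Bakr, Wed-AM→Bakr, Wed-PM→Rossi, Thu-AM→Petrov+Mendoza, Thu-PM→Mendoza, Fri-AM→Petrov+Singh, Fri-PM→Cruz, Sat-AM→Cruz, Sat-PM→Singh.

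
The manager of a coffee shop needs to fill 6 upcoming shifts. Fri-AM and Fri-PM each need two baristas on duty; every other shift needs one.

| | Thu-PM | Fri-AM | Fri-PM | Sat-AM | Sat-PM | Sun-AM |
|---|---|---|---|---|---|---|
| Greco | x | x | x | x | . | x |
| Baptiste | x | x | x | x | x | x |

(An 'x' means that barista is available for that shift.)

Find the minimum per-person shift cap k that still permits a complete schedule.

With 2 baristas and 8 worker-slots to fill, someone must work at least ⌈8/2⌉ = 4 shifts, so k ≥ 4.
k = 4 works: Thu-PM→Greco, Fri-AM→Greco+Baptiste, Fri-PM→Greco+Baptiste, Sat-AM→Greco, Sat-PM→Baptiste, Sun-AM→Baptiste.
Loads: Greco 4, Baptiste 4 — all ≤ 4.

4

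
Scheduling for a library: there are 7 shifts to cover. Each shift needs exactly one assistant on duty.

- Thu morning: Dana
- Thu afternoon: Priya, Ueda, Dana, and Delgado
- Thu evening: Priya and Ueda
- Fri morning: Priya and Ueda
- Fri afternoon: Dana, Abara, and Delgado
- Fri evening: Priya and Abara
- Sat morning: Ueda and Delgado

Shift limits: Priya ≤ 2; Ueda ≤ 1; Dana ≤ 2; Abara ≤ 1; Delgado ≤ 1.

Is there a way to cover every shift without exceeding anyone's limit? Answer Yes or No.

Thu morning can only be covered by Dana, so that assignment is forced.
One valid schedule: Thu morning→Dana, Thu afternoon→Delgado, Thu evening→Priya, Fri morning→Priya, Fri afternoon→Dana, Fri evening→Abara, Sat morning→Ueda.
Loads: Priya 2/2, Ueda 1/1, Dana 2/2, Abara 1/1, Delgado 1/1 — all within limits.

Yes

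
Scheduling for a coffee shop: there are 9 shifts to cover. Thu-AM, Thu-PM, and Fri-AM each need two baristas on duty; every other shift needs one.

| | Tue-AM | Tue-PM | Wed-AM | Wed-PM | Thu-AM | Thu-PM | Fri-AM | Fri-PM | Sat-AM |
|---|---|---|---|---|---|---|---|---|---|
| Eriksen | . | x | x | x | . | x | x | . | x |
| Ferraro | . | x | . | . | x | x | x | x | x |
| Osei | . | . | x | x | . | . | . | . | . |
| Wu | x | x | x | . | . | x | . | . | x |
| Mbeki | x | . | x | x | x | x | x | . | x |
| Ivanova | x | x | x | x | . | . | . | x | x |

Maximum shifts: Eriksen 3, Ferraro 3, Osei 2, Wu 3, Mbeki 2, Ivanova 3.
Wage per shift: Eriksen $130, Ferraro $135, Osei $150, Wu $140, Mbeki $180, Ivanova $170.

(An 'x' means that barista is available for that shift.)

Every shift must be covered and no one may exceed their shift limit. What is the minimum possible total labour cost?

Thu-AM can only be covered by Ferraro and Mbeki, so that assignment is forced.
Picking the cheapest available barista for each shift independently would cost $1640, but that ignores the shift limits.
An optimal schedule: Tue-AM→Wu, Tue-PM→Eriksen, Wed-AM→Osei, Wed-PM→Osei, Thu-AM→Ferraro+Mbeki, Thu-PM→Eriksen+Wu, Fri-AM→Eriksen+Ferraro, Fri-PM→Ferraro, Sat-AM→Wu.
Total: 140 + 130 + 150 + 150 + 135 + 180 + 130 + 140 + 130 + 135 + 135 + 140 = $1695.

$1695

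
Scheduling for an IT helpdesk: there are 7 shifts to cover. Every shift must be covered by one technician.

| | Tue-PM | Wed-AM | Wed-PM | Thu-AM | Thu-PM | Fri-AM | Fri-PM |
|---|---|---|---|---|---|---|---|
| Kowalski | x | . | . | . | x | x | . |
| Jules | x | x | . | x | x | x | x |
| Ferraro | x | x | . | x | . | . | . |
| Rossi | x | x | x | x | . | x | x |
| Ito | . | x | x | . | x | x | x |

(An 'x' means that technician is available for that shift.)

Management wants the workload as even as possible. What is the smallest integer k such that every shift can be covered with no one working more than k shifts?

2

With 5 technicians and 7 worker-slots to fill, someone must work at least ⌈7/5⌉ = 2 shifts, so k ≥ 2.
k = 2 works: Tue-PM→Kowalski, Wed-AM→Ferraro, Wed-PM→Rossi, Thu-AM→Jules, Thu-PM→Kowalski, Fri-AM→Rossi, Fri-PM→Jules.
Loads: Kowalski 2, Jules 2, Ferraro 1, Rossi 2, Ito 0 — all ≤ 2.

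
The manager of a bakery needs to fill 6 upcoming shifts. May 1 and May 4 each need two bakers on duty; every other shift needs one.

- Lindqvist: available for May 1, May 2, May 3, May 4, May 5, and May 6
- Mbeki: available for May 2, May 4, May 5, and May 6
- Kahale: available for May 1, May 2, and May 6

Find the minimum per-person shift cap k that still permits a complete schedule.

With 3 bakers and 8 worker-slots to fill, someone must work at least ⌈8/3⌉ = 3 shifts, so k ≥ 3.
k = 3 works: May 1→Lindqvist+Kahale, May 2→Mbeki, May 3→Lindqvist, May 4→Lindqvist+Mbeki, May 5→Mbeki, May 6→Kahale.
Loads: Lindqvist 3, Mbeki 3, Kahale 2 — all ≤ 3.

3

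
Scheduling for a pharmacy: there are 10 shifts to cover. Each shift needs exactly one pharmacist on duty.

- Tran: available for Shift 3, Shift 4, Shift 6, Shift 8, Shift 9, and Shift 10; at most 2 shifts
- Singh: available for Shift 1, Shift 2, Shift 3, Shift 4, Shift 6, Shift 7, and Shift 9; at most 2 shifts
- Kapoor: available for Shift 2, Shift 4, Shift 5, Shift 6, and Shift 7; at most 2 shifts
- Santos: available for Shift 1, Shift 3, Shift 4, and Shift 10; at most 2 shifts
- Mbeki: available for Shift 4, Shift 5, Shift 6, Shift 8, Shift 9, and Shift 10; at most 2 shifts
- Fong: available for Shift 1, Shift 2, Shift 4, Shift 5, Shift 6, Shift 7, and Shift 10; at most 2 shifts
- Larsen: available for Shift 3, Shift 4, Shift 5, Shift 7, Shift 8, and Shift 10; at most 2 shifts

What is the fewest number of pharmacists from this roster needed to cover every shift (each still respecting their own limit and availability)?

10 slots to fill and no one can take more than 2, so at least ⌈10/2⌉ = 5 pharmacists are needed.
Tran, Singh, Kapoor, Santos, and Mbeki alone can cover everything: Shift 1→Singh, Shift 2→Singh, Shift 3→Tran, Shift 4→Santos, Shift 5→Kapoor, Shift 6→Mbeki, Shift 7→Kapoor, Shift 8→Tran, Shift 9→Mbeki, Shift 10→Santos.

5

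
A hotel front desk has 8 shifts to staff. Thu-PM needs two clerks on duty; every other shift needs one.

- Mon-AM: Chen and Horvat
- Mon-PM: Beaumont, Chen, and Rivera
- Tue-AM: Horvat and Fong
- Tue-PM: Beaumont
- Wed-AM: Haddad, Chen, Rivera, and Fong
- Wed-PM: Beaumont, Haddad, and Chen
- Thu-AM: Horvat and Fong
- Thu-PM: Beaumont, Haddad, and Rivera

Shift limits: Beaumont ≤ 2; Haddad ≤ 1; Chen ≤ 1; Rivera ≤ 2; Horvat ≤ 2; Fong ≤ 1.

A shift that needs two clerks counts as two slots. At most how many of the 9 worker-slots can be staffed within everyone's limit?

Total capacity across all clerks is 2+1+1+2+2+1 = 9, and 9 slots are needed, so at most 9 can be filled.
An assignment achieving 9: Mon-AM→Chen, Mon-PM→Rivera, Tue-AM→Horvat, Tue-PM→Beaumont, Wed-AM→Fong, Wed-PM→Beaumont, Thu-AM→Horvat, Thu-PM→Haddad+Rivera.
Loads: Beaumont 2/2, Haddad 1/1, Chen 1/1, Rivera 2/2, Horvat 2/2, Fong 1/1.

9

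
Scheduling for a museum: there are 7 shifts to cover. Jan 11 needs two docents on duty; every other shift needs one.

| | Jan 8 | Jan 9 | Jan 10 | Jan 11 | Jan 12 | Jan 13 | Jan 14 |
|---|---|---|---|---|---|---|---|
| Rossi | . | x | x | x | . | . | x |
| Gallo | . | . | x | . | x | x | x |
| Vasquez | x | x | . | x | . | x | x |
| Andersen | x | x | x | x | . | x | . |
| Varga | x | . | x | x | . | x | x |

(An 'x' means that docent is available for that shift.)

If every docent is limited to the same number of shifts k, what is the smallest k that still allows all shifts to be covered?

2

With 5 docents and 8 worker-slots to fill, someone must work at least ⌈8/5⌉ = 2 shifts, so k ≥ 2.
k = 2 works: Jan 8→Vasquez, Jan 9→Rossi, Jan 10→Rossi, Jan 11→Andersen+Varga, Jan 12→Gallo, Jan 13→Gallo, Jan 14→Vasquez.
Loads: Rossi 2, Gallo 2, Vasquez 2, Andersen 1, Varga 1 — all ≤ 2.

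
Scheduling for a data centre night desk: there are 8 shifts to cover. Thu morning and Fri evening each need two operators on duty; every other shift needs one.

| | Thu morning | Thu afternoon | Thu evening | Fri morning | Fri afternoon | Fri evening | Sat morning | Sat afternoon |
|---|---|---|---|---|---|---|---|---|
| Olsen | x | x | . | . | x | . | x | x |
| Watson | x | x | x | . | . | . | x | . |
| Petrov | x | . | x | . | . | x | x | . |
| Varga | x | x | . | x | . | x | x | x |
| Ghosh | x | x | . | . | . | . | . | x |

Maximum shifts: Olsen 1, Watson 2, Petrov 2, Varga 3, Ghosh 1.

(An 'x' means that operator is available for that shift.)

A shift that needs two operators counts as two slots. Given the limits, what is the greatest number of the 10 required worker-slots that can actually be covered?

9

Total capacity across all operators is 1+2+2+3+1 = 9, and 10 slots are needed, so at most 9 can be filled.
An assignment achieving 9: Thu morning→Ghosh, Thu afternoon→Watson, Thu evening→Watson, Fri morning→Varga, Fri afternoon→Olsen, Fri evening→Petrov+Varga, Sat morning→Petrov, Sat afternoon→Varga.
Loads: Olsen 1/1, Watson 2/2, Petrov 2/2, Varga 3/3, Ghosh 1/1.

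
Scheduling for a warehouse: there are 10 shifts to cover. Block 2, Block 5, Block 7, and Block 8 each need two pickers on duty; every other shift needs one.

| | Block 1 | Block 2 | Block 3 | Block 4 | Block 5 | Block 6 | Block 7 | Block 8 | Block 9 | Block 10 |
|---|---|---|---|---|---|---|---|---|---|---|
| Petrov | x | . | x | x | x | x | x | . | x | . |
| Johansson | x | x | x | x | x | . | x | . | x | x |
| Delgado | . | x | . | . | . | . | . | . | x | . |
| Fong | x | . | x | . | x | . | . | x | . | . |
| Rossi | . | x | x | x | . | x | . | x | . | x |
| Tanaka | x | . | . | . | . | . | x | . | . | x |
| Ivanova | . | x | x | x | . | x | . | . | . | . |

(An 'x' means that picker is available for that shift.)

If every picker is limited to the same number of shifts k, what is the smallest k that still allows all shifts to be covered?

With 7 pickers and 14 worker-slots to fill, someone must work at least ⌈14/7⌉ = 2 shifts, so k ≥ 2.
k = 2 works: Block 1→Tanaka, Block 2→Delgado+Ivanova, Block 3→Fong, Block 4→Ivanova, Block 5→Petrov+Johansson, Block 6→Petrov, Block 7→Johansson+Tanaka, Block 8→Fong+Rossi, Block 9→Delgado, Block 10→Rossi.
Loads: Petrov 2, Johansson 2, Delgado 2, Fong 2, Rossi 2, Tanaka 2, Ivanova 2 — all ≤ 2.

2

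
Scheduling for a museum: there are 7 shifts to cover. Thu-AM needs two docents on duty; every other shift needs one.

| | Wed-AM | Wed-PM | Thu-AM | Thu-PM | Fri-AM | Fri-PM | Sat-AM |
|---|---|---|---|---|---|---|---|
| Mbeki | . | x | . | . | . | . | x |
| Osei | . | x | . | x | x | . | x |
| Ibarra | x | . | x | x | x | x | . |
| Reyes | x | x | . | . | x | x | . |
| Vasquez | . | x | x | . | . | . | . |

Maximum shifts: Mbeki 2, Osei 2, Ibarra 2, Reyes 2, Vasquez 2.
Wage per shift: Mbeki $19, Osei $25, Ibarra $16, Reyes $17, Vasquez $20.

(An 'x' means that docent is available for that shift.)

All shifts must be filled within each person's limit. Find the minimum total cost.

$149

Thu-AM can only be covered by Ibarra and Vasquez, so that assignment is forced.
Picking the cheapest available docent for each shift independently would cost $136, but that ignores the shift limits.
An optimal schedule: Wed-AM→Ibarra, Wed-PM→Mbeki, Thu-AM→Ibarra+Vasquez, Thu-PM→Osei, Fri-AM→Reyes, Fri-PM→Reyes, Sat-AM→Mbeki.
Total: 16 + 19 + 16 + 20 + 25 + 17 + 17 + 19 = $149.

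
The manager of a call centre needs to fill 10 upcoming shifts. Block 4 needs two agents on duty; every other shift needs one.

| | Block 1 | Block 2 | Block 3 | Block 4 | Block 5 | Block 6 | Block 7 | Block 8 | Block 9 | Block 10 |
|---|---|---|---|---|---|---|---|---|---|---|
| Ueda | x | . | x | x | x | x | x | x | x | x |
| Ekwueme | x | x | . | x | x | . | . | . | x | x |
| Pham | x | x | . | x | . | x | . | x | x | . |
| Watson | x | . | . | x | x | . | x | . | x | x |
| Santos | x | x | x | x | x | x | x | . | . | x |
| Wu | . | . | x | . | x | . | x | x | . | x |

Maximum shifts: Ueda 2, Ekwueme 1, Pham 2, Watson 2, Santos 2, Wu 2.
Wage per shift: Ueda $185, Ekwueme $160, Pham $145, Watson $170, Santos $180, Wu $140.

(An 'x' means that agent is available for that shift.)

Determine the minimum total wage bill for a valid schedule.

Picking the cheapest available agent for each shift independently would cost $1585, but that ignores the shift limits.
An optimal schedule: Block 1→Santos, Block 2→Ekwueme, Block 3→Ueda, Block 4→Watson+Santos, Block 5→Wu, Block 6→Ueda, Block 7→Watson, Block 8→Pham, Block 9→Pham, Block 10→Wu.
Total: 180 + 160 + 185 + 170 + 180 + 140 + 185 + 170 + 145 + 145 + 140 = $1800.

$1800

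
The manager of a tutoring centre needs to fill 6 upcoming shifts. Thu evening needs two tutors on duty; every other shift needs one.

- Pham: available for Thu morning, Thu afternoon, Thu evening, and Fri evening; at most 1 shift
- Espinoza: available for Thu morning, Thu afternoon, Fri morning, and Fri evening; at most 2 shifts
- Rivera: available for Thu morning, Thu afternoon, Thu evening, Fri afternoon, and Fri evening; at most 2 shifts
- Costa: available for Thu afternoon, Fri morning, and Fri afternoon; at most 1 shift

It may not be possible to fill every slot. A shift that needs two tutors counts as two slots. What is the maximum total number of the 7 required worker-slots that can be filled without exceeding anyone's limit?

6

Total capacity across all tutors is 1+2+2+1 = 6, and 7 slots are needed, so at most 6 can be filled.
An assignment achieving 6: Thu morning→Espinoza, Thu afternoon→Costa, Thu evening→Pham+Rivera, Fri morning→Espinoza, Fri afternoon→Rivera.
Loads: Pham 1/1, Espinoza 2/2, Rivera 2/2, Costa 1/1.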